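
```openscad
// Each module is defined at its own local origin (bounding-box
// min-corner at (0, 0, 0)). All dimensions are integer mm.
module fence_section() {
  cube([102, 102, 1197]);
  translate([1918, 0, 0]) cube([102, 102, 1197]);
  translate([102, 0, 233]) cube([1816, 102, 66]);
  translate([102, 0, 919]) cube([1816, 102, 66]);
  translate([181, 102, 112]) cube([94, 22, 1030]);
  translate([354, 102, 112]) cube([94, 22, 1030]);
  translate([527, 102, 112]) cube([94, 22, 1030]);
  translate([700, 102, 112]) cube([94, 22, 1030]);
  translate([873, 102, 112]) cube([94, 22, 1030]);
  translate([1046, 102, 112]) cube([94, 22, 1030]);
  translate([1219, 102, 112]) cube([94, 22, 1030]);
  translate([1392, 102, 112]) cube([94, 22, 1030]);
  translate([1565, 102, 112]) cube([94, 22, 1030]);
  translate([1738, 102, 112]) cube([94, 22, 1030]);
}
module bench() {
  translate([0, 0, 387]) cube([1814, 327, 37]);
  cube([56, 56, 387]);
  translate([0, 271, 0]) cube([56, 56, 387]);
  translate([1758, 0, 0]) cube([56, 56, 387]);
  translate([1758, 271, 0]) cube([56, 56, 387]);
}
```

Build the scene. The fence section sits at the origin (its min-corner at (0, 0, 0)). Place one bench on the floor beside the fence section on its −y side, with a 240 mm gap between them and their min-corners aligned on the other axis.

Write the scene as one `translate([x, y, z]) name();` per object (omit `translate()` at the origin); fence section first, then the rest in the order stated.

fence_section();
translate([0, -567, 0]) bench();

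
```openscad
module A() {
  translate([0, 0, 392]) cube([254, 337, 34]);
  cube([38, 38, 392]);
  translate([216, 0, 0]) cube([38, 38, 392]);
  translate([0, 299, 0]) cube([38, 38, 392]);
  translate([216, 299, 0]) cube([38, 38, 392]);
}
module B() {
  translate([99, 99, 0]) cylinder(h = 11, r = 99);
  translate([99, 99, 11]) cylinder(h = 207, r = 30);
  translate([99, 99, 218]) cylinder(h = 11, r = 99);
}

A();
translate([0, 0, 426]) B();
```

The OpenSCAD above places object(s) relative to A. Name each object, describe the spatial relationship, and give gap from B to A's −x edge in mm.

A is a stool. B is a spool. The spool is on top of the stool. The gap from the spool to the stool's −x edge is 0 mm.

The spool's min-x is at 0; the stool's min-x is 0; gap = 0 mm.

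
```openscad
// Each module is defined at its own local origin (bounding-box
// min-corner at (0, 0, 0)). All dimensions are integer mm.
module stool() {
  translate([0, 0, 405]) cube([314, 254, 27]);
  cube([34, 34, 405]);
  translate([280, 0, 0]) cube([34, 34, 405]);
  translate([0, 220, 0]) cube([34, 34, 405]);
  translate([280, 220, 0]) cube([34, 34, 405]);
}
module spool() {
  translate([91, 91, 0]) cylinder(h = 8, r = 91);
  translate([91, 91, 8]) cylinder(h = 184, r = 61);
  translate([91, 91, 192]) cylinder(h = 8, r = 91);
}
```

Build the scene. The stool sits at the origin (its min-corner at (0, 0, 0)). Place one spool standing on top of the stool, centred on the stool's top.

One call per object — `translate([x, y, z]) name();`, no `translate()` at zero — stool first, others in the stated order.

stool();
translate([66, 36, 432]) spool();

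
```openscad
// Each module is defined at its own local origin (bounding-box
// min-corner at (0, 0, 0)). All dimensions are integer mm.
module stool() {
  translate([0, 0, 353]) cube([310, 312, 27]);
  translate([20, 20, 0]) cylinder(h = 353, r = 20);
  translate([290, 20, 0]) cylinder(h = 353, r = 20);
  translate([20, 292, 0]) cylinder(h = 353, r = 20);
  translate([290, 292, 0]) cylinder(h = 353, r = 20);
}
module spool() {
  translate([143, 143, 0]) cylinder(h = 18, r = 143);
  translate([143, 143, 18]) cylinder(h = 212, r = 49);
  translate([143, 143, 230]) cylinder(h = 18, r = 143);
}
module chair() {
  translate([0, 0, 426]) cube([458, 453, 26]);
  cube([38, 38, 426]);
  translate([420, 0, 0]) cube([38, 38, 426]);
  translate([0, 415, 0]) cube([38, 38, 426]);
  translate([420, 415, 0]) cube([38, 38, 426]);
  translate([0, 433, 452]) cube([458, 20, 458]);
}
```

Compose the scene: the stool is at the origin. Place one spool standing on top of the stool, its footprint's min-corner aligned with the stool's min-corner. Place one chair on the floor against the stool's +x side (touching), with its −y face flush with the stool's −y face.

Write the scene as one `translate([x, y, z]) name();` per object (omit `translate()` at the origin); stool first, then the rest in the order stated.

stool();
translate([0, 0, 380]) spool();
translate([310, 0, 0]) chair();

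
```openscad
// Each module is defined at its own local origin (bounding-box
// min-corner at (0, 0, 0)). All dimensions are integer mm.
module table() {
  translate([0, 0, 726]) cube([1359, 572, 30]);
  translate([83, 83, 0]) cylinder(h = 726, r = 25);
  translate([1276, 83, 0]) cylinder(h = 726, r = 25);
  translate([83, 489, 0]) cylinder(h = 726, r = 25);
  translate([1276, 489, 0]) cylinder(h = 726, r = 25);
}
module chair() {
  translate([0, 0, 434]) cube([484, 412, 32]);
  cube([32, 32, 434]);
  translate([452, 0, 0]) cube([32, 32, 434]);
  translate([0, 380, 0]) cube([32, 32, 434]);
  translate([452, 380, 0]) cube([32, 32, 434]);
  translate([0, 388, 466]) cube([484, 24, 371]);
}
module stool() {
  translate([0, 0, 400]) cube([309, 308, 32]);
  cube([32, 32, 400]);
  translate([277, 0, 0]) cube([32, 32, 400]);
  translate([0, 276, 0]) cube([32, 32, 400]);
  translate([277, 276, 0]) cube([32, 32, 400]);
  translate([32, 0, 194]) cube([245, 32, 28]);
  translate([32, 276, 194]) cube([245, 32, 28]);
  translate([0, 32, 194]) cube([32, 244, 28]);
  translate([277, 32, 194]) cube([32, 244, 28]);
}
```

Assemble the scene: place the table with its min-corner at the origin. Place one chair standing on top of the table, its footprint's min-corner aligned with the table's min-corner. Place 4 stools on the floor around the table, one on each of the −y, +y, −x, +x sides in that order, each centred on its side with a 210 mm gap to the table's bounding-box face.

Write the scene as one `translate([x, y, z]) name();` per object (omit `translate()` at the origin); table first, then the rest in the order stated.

table();
translate([0, 0, 756]) chair();
translate([525, -518, 0]) stool();
translate([525, 782, 0]) stool();
translate([-519, 132, 0]) stool();
translate([1569, 132, 0]) stool();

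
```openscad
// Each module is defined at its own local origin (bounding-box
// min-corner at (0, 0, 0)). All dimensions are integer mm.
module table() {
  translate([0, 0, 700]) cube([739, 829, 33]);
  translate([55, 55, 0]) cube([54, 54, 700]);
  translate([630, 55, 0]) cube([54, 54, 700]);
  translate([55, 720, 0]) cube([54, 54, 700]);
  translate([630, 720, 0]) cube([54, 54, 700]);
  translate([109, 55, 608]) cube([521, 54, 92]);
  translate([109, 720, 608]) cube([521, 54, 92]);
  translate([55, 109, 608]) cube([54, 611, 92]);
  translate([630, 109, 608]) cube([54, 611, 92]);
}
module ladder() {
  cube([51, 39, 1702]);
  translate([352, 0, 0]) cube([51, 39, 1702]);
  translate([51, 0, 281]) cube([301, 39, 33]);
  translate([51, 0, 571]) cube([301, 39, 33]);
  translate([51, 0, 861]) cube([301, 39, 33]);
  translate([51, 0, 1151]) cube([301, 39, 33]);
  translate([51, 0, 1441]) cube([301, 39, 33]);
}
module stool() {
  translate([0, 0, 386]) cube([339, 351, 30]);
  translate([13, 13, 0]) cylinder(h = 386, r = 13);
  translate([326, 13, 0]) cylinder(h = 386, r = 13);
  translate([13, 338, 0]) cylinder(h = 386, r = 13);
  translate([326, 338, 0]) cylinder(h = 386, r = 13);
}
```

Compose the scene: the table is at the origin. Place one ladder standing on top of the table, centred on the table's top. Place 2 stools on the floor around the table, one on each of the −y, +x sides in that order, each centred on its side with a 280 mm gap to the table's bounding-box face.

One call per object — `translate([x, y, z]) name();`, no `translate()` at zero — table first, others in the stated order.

table();
translate([168, 395, 733]) ladder();
translate([200, -631, 0]) stool();
translate([1019, 239, 0]) stool();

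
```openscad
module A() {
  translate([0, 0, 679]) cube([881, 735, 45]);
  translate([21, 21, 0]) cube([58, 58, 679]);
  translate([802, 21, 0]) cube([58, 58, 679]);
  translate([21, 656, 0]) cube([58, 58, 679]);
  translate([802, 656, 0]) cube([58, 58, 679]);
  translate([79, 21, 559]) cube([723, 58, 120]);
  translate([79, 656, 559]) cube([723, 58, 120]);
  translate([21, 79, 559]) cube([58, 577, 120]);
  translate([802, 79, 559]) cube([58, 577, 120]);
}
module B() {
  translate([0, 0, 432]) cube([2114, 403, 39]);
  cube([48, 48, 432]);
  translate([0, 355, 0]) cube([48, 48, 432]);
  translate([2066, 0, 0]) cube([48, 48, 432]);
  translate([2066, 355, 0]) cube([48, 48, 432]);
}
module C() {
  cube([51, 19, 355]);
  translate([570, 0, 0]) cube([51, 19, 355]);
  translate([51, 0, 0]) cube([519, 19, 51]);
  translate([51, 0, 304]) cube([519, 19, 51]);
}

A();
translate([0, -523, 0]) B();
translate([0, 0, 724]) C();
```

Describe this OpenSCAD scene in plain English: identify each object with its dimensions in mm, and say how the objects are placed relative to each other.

A is a rectangular dining table. The top is 881×735×45 mm with its upper surface at z = 724 mm. It stands on four 58×58 mm square legs, each inset 21 mm from the nearest pair of top edges, running from the floor to the underside of the top. Four apron rails, 58 mm thick and 120 mm tall, run between adjacent legs with their top edges flush with the underside of the top and their outer faces flush with the legs' outer faces.

B is a bench: a 2114×403 mm seat slab, 39 mm thick, top at z = 471 mm, on four 48×48 mm square legs flush with the seat corners and standing on z = 0.

C is a rectangular picture frame lying in the x–z plane (depth along y). The opening is 519 mm wide (x) by 253 mm tall (z), surrounded by a border 51 mm wide on all four sides. The frame is 19 mm deep and is made of two full-height vertical stiles with two horizontal rails fitted between them.

The bench is on the floor beside the table on its −y side. The picture frame is on top of the table.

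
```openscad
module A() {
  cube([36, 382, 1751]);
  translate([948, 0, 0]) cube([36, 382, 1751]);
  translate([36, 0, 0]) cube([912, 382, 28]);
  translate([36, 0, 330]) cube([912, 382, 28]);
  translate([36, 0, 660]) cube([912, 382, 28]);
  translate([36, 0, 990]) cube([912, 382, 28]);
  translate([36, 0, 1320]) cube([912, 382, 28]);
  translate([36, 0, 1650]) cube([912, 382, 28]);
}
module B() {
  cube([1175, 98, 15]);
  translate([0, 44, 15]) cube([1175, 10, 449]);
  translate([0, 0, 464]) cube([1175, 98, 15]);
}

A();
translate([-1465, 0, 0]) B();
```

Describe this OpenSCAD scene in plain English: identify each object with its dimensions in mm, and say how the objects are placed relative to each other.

A is an open bookshelf. Two side panels, each 36 mm thick, 382 mm deep and 1751 mm tall, stand 984 mm apart (outside-to-outside). Between them sit 6 shelves, each 28 mm thick and 382 mm deep, spanning the full gap between the sides. The bottom shelf rests on the floor (its underside at z = 0) and the clear gap between one shelf's top and the next shelf's underside is 302 mm.

B is an I-beam lying along x, 1175 mm long. Overall section height 479 mm. Two flanges 98 mm wide (y) and 15 mm thick, one on the floor and one at the top; a web 10 mm thick runs between them, centred on the flange width.

The I-beam is on the floor beside the bookshelf on its −x side.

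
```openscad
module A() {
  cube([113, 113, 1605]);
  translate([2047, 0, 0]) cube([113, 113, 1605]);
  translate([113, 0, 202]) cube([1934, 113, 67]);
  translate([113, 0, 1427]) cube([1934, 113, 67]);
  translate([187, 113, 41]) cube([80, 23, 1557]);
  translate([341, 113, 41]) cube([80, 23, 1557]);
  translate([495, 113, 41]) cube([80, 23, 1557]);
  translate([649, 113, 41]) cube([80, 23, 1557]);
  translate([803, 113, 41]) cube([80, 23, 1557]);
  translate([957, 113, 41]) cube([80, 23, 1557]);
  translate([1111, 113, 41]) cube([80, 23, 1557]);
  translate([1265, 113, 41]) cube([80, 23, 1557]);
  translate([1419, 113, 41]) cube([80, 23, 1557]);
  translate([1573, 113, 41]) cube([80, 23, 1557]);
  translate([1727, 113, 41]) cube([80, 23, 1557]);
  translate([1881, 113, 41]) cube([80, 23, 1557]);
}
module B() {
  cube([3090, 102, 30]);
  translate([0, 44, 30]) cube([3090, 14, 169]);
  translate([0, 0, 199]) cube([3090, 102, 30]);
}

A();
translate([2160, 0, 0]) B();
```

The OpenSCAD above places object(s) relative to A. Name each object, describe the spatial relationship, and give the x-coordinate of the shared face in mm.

A is a fence section. B is an I-beam. The I-beam is against the fence section's +x side, with their −y faces flush. The x-coordinate of the shared face is 2160 mm.

The fence section's +x face and the I-beam's −x face are both at x = 2160 mm.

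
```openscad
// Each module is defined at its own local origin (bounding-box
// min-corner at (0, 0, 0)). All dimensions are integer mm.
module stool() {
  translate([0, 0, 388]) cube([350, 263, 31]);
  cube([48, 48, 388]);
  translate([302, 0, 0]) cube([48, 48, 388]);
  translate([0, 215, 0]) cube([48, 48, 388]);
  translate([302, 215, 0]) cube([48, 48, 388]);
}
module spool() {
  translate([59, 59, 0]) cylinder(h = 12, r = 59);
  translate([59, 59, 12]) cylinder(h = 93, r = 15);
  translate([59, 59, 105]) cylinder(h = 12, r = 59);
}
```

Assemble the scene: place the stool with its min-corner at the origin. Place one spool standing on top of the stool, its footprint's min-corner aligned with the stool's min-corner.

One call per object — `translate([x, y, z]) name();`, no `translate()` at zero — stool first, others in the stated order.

stool();
translate([0, 0, 419]) spool();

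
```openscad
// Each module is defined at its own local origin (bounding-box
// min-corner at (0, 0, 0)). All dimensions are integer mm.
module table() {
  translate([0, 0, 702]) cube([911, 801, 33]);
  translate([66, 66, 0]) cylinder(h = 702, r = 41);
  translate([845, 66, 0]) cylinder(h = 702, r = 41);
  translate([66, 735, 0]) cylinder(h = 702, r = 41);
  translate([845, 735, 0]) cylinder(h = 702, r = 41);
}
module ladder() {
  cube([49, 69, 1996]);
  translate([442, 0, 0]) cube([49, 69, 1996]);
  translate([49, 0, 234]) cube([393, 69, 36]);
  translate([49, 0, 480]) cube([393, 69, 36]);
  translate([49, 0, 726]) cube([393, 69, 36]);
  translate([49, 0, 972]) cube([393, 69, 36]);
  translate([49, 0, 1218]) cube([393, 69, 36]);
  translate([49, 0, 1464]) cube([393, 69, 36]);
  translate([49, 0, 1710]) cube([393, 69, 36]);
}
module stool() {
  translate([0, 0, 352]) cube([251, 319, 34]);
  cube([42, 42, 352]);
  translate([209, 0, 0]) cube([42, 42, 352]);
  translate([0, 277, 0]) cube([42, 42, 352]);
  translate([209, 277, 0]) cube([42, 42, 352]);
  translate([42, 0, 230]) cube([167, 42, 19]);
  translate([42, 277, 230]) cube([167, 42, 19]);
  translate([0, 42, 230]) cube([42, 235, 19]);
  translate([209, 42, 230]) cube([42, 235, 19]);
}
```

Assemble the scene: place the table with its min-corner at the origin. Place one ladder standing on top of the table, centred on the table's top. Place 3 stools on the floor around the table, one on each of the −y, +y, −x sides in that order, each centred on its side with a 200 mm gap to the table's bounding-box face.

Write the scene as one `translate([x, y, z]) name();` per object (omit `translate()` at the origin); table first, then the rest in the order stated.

table();
translate([210, 366, 735]) ladder();
translate([330, -519, 0]) stool();
translate([330, 1001, 0]) stool();
translate([-451, 241, 0]) stool();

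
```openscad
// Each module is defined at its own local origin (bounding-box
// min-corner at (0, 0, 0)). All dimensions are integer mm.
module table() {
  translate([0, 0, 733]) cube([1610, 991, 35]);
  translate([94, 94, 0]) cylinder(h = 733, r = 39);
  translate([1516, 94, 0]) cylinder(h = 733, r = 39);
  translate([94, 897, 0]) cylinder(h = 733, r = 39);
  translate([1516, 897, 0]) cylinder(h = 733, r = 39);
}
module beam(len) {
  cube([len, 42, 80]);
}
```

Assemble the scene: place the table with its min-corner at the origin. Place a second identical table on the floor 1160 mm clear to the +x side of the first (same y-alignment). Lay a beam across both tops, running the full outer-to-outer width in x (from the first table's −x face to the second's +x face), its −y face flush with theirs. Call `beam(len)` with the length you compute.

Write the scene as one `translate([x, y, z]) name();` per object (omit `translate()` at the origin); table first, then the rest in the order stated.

table();
translate([2770, 0, 0]) table();
translate([0, 0, 768]) beam(4380);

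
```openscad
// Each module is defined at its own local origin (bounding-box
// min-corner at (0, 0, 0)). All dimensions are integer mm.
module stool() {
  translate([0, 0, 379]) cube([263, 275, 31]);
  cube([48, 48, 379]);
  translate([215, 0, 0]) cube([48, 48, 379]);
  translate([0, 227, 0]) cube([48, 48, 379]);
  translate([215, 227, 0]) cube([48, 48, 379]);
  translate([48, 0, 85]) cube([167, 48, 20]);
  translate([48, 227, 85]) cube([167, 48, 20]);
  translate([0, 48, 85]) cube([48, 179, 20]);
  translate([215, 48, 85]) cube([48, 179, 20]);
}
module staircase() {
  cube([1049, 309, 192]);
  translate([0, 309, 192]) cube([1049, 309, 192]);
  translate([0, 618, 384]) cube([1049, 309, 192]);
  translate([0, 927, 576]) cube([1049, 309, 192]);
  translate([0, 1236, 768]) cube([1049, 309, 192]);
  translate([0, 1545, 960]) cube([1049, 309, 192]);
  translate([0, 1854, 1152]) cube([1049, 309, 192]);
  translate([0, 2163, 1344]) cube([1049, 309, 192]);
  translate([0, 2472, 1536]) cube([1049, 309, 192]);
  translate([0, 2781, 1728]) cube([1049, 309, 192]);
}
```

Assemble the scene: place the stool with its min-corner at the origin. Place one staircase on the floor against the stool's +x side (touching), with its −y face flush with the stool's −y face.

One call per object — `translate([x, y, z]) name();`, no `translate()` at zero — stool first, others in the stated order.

stool();
translate([263, 0, 0]) staircase();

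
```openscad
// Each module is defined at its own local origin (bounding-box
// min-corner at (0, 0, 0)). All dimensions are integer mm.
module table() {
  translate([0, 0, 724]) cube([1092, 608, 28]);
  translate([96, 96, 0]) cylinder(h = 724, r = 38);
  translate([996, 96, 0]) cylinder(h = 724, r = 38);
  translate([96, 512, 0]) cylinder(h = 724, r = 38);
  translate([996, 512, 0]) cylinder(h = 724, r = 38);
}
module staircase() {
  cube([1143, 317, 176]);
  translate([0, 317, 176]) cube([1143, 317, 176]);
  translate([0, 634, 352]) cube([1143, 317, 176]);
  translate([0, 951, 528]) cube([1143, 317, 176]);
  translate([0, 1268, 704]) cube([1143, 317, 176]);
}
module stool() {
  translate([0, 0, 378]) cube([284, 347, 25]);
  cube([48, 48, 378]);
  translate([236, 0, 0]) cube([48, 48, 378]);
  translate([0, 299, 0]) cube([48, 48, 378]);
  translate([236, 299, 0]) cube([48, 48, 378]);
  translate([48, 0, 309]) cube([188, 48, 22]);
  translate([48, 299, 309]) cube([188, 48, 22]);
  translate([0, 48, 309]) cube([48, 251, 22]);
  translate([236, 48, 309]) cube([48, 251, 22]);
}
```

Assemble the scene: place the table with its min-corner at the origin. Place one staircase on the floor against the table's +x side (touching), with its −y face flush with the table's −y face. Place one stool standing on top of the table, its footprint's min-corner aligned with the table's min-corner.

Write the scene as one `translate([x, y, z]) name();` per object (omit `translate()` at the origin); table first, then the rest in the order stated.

table();
translate([1092, 0, 0]) staircase();
translate([0, 0, 752]) stool();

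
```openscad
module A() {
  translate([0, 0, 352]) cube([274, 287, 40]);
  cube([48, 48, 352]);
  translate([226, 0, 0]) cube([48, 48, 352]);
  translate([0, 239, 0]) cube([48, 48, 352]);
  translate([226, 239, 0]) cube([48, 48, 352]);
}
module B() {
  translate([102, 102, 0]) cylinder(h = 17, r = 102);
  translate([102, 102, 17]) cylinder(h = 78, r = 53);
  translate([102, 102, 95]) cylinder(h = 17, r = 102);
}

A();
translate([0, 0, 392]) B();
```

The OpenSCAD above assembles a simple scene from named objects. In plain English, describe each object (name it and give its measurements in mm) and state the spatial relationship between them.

A is a simple wooden stool: a rectangular seat 274 mm (x) by 287 mm (y), 40 mm thick, top face at z = 392 mm, on four square legs, each 48×48 mm in cross-section. The legs rest on z = 0, each flush with a corner of the seat.

B is a spool: two coaxial disc flanges of radius 102 mm and thickness 17 mm, joined by a core cylinder of radius 53 mm and height 78 mm. The lower flange rests on z = 0 and the three cylinders share a vertical axis.

The spool is on top of the stool.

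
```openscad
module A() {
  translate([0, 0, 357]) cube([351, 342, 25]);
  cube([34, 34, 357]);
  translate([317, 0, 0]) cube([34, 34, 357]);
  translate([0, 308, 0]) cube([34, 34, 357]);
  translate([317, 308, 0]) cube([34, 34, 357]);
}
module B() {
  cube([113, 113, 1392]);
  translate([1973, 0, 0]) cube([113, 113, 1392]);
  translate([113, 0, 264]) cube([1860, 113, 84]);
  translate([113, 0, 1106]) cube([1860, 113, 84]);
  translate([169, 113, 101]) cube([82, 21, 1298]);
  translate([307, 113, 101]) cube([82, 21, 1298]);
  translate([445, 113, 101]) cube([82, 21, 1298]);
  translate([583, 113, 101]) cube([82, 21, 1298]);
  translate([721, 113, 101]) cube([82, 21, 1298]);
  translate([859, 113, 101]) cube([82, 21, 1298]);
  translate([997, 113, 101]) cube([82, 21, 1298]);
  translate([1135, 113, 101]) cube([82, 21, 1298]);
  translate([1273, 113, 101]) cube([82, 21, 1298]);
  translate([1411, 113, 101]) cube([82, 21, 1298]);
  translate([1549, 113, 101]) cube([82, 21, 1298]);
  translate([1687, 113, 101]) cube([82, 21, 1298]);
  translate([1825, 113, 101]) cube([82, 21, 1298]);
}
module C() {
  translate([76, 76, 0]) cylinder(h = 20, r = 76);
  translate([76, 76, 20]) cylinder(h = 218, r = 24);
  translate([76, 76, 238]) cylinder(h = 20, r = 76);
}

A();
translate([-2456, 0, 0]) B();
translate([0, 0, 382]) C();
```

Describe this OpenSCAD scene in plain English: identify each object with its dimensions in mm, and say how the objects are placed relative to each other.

A is a four-legged stool. The seat is a 351×342×25 mm slab whose top surface is at z = 382 mm; four square legs, each 34×34 mm in cross-section, run from the floor (z = 0) to the underside of the seat, each flush with a corner of the seat.

B is a fence section. Two 113×113 mm posts, 1392 mm tall, stand on the floor with a clear span of 1860 mm between their inner faces. Two horizontal rails of 113×84 mm section span the gap between the posts with their undersides at z = 264 mm and z = 1106 mm, flush with the posts' −y face. 13 pickets, each 82 mm wide, 21 mm thick and 1298 mm tall, are fixed to the +y face of the rails with their bottoms at z = 101 mm, evenly spaced across the span with equal gaps (rounded down to the nearest mm) at the −x end and between each pair — any rounding remainder accumulates at the +x end.

C is a spool: two coaxial disc flanges of radius 76 mm and thickness 20 mm, joined by a core cylinder of radius 24 mm and height 218 mm. The lower flange rests on z = 0 and the three cylinders share a vertical axis.

The fence section is on the floor beside the stool on its −x side. The spool is on top of the stool.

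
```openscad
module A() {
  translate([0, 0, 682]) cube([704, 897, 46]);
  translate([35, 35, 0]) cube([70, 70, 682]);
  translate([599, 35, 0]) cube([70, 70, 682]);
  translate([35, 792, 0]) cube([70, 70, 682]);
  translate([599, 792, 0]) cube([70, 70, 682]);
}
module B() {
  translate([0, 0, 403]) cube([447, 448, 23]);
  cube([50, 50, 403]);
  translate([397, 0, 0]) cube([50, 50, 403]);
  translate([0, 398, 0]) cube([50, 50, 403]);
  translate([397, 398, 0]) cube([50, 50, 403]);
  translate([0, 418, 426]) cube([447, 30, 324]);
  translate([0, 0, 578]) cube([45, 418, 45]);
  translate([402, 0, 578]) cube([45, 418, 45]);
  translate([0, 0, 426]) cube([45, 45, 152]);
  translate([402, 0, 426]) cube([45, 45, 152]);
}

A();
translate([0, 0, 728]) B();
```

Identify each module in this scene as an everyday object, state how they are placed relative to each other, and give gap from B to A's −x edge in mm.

The chair's min-x is at 0; the table's min-x is 0; gap = 0 mm.

A is a table. B is a chair. The chair is on top of the table. The gap from the chair to the table's −x edge is 0 mm.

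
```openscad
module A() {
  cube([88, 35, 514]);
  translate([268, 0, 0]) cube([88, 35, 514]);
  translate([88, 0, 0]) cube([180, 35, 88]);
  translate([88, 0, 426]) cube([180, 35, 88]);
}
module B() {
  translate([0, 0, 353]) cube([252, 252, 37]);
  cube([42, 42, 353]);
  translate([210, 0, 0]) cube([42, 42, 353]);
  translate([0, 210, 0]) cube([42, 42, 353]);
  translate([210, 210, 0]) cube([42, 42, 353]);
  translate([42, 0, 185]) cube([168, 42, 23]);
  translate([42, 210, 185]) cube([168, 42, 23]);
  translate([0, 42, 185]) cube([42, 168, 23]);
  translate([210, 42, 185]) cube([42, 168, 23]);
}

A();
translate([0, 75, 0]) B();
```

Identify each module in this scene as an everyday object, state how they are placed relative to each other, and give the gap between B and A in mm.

A is a picture frame. B is a stool. The stool is on the floor beside the picture frame on its +y side. The gap between the stool and the picture frame is 40 mm.

The stool's nearest face is 40 mm from the picture frame's +y face.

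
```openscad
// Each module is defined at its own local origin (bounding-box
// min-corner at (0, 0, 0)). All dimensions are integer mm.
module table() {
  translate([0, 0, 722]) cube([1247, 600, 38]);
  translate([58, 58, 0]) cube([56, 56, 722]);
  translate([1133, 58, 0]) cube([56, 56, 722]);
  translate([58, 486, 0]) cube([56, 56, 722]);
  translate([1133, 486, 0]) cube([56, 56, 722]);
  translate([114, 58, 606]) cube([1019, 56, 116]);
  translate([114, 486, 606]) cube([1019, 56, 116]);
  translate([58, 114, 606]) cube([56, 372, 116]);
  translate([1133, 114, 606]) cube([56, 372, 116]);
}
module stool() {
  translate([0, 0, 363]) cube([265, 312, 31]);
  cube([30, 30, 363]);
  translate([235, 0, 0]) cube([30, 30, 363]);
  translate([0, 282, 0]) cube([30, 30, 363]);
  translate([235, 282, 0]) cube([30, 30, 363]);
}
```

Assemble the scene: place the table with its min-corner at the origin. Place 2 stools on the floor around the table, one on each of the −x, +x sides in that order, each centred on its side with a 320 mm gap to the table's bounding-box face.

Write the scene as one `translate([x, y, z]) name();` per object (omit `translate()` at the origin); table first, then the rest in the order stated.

table();
translate([-585, 144, 0]) stool();
translate([1567, 144, 0]) stool();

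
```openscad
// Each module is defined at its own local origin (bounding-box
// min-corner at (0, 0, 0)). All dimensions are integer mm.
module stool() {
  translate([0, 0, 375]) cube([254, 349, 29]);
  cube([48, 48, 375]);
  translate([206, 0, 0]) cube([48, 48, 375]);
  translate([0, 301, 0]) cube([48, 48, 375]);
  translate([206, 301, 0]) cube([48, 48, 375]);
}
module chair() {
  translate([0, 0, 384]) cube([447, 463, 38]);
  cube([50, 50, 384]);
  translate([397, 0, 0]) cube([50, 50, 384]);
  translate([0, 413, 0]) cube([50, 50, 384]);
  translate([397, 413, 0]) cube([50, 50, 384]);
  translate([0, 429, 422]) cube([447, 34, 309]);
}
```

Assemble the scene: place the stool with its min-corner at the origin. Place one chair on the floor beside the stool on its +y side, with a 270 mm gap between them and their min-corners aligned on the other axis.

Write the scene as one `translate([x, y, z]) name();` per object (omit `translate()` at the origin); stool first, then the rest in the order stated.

stool();
translate([0, 619, 0]) chair();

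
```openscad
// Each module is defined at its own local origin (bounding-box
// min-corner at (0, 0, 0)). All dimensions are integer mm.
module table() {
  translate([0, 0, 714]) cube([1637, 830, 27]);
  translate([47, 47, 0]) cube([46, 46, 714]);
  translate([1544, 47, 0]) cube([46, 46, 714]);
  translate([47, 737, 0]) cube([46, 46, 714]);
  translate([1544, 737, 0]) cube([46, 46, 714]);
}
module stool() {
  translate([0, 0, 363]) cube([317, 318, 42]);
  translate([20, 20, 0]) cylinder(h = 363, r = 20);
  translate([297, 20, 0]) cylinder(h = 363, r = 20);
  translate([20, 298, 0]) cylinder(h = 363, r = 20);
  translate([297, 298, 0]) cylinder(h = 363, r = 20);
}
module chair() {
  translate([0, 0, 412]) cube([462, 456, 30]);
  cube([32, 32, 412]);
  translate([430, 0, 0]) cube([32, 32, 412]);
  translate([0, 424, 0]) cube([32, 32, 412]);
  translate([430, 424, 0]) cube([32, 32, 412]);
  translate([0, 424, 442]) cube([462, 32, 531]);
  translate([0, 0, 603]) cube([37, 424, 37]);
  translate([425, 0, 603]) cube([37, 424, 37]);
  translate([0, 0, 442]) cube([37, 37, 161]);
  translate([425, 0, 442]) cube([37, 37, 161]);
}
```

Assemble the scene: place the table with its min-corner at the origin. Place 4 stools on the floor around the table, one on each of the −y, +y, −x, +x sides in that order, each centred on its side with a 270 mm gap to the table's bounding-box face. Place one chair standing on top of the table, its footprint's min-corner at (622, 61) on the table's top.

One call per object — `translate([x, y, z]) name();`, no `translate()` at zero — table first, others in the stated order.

table();
translate([660, -588, 0]) stool();
translate([660, 1100, 0]) stool();
translate([-587, 256, 0]) stool();
translate([1907, 256, 0]) stool();
translate([622, 61, 741]) chair();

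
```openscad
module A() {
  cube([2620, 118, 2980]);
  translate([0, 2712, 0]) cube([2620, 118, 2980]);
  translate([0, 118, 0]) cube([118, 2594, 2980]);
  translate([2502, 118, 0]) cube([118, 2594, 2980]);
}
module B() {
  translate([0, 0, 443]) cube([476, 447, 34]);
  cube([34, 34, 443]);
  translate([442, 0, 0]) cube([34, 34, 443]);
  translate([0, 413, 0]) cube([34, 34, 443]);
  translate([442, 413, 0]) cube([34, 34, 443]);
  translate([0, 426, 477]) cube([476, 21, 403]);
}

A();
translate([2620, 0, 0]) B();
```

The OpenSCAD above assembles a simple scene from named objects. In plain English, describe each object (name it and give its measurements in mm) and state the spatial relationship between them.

A is a box-shaped house frame (walls only): outside footprint 2620×2830 mm, wall height 2980 mm, wall thickness 118 mm. The two y-facing walls run the full x-width; the two x-facing walls fit between the inner faces of the y-facing walls.

B is a chair: 476×447 mm seat, 34 mm thick, top at z = 477 mm, on four 34 mm square corner legs flush with the seat edges. A 21 mm thick backrest slab spans the full seat width, extending 403 mm above the seat top, its back face flush with the seat's +y edge.

The chair is against the house frame's +x side, with their −y faces flush.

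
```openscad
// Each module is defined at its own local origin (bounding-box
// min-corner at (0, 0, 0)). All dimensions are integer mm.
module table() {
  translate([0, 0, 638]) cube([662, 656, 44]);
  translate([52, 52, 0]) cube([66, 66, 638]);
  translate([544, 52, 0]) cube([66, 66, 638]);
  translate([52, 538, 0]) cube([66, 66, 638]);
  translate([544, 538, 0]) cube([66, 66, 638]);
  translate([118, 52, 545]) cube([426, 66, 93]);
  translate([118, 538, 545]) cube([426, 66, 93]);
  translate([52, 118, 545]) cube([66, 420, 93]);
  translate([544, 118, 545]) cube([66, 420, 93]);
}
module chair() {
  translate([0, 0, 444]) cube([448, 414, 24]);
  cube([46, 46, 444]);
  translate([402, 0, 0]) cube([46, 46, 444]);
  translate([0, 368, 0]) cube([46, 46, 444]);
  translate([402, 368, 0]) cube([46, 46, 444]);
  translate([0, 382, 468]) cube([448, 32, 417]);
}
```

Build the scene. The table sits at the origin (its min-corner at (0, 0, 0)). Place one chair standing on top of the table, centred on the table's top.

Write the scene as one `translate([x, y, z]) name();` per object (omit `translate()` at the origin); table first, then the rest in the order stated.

table();
translate([107, 121, 682]) chair();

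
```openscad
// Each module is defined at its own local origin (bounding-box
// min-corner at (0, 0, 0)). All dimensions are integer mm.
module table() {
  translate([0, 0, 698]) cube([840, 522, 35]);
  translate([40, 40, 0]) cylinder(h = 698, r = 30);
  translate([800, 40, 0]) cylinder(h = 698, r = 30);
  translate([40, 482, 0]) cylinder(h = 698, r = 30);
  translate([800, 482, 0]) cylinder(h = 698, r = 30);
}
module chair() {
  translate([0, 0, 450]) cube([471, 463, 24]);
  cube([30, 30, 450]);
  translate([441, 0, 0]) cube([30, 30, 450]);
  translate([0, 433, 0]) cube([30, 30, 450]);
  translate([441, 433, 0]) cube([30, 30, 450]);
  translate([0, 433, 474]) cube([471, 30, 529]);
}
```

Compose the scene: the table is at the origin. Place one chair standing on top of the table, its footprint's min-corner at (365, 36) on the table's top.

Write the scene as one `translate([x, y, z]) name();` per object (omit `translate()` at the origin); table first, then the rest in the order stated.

table();
translate([365, 36, 733]) chair();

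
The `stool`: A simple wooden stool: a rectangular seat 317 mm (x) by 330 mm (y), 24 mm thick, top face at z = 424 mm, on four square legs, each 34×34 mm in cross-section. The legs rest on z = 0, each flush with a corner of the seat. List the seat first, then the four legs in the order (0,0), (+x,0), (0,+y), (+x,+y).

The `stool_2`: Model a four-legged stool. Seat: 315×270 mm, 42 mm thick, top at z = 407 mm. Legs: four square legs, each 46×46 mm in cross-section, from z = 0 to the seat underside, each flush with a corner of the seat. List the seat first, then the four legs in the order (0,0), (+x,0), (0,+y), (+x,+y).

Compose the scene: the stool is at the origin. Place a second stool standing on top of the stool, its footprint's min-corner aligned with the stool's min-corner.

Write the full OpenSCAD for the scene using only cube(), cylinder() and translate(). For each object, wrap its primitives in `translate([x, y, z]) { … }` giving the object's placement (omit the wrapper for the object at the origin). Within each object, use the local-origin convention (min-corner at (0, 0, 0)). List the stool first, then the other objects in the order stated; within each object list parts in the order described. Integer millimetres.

translate([0, 0, 400]) cube([317, 330, 24]);
cube([34, 34, 400]);
translate([283, 0, 0]) cube([34, 34, 400]);
translate([0, 296, 0]) cube([34, 34, 400]);
translate([283, 296, 0]) cube([34, 34, 400]);
translate([0, 0, 424]) {
  translate([0, 0, 365]) cube([315, 270, 42]);
  cube([46, 46, 365]);
  translate([269, 0, 0]) cube([46, 46, 365]);
  translate([0, 224, 0]) cube([46, 46, 365]);
  translate([269, 224, 0]) cube([46, 46, 365]);
}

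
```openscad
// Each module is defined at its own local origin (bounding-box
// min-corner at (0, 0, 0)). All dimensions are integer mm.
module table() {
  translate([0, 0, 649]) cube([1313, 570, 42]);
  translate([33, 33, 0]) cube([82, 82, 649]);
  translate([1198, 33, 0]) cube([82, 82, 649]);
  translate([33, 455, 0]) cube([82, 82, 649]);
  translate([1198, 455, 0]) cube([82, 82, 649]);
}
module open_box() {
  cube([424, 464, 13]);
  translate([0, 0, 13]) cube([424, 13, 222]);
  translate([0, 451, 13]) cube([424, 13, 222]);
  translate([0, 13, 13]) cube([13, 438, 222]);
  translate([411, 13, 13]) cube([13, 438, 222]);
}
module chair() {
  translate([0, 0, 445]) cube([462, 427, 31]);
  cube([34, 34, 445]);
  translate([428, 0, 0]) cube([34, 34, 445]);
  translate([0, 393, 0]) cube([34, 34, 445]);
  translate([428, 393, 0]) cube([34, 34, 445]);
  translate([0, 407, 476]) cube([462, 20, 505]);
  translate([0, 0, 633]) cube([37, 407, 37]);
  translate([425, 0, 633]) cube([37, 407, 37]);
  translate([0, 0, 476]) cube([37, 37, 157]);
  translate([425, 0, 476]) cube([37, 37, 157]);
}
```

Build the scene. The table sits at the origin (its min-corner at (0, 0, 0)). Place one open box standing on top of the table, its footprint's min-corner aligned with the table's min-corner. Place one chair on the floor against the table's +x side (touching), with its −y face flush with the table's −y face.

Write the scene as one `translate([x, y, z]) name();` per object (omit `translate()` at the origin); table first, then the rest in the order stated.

table();
translate([0, 0, 691]) open_box();
translate([1313, 0, 0]) chair();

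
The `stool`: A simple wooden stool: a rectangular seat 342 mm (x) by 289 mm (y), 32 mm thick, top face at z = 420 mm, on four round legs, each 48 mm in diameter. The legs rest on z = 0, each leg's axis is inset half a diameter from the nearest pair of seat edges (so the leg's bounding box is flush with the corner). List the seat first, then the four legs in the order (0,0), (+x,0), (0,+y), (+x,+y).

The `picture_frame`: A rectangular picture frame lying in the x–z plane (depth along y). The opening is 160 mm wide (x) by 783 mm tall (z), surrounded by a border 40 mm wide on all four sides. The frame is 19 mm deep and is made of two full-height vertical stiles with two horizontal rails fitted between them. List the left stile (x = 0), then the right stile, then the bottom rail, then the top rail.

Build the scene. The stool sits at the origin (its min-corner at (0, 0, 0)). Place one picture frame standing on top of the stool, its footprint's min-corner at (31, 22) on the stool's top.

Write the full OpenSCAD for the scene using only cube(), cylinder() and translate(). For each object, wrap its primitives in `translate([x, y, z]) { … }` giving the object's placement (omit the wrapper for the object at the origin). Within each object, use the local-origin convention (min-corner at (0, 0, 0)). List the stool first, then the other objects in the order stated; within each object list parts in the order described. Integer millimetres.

translate([0, 0, 388]) cube([342, 289, 32]);
translate([24, 24, 0]) cylinder(h = 388, r = 24);
translate([318, 24, 0]) cylinder(h = 388, r = 24);
translate([24, 265, 0]) cylinder(h = 388, r = 24);
translate([318, 265, 0]) cylinder(h = 388, r = 24);
translate([31, 22, 420]) {
  cube([40, 19, 863]);
  translate([200, 0, 0]) cube([40, 19, 863]);
  translate([40, 0, 0]) cube([160, 19, 40]);
  translate([40, 0, 823]) cube([160, 19, 40]);
}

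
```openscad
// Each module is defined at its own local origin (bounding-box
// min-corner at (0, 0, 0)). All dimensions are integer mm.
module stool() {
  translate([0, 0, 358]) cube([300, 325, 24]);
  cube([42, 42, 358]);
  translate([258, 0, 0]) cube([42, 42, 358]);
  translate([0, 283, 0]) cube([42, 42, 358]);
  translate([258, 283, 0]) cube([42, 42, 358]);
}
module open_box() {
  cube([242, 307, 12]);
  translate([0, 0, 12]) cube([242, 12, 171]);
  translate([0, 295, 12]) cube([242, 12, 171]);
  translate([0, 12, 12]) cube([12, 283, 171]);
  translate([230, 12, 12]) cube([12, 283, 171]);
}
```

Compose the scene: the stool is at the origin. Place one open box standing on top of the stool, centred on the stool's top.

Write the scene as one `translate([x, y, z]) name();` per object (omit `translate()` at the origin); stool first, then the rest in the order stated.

stool();
translate([29, 9, 382]) open_box();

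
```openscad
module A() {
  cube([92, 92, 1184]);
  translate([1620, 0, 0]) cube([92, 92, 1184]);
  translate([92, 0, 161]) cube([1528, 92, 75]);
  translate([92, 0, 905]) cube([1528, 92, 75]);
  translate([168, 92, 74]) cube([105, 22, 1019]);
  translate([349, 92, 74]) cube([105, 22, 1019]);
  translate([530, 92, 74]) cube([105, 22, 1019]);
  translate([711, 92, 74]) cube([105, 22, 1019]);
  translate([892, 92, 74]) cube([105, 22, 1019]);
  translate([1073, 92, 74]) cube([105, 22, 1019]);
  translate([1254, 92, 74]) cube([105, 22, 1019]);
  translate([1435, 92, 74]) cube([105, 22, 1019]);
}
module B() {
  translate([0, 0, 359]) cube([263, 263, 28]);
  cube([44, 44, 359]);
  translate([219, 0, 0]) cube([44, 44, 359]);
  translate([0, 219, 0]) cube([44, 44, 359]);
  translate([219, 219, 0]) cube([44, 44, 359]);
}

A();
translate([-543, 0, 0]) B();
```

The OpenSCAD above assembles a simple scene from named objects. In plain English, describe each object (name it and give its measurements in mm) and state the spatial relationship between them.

A is a fence section. Two 92×92 mm posts, 1184 mm tall, stand on the floor with a clear span of 1528 mm between their inner faces. Two horizontal rails of 92×75 mm section span the gap between the posts with their undersides at z = 161 mm and z = 905 mm, flush with the posts' −y face. 8 pickets, each 105 mm wide, 22 mm thick and 1019 mm tall, are fixed to the +y face of the rails with their bottoms at z = 74 mm, evenly spaced across the span with equal gaps (rounded down to the nearest mm) at the −x end and between each pair — any rounding remainder accumulates at the +x end.

B is a simple wooden stool: a rectangular seat 263 mm (x) by 263 mm (y), 28 mm thick, top face at z = 387 mm, on four square legs, each 44×44 mm in cross-section. The legs rest on z = 0, each flush with a corner of the seat.

The stool is on the floor beside the fence section on its −x side.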